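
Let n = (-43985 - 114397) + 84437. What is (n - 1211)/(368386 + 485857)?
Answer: -75156/854243 ≈ -0.087980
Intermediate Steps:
n = -73945 (n = -158382 + 84437 = -73945)
(n - 1211)/(368386 + 485857) = (-73945 - 1211)/(368386 + 485857) = -75156/854243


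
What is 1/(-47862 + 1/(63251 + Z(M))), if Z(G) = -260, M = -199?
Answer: -62991/3014875241 ≈ -2.0893e-5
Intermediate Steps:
1/(-47862 + 1/(63251 + Z(M))) = 1/(-47862 + 1/(63251 - 260)) = 1/(-47862 + 1/62991) = 1/(-3014875241/62991) = -62991/3014875241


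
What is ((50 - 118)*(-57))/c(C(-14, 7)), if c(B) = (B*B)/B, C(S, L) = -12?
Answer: -323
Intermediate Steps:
c(B) = B (c(B) = B²/B = B)
((50 - 118)*(-57))/c(C(-14, 7)) = ((50 - 118)*(-57))/(-12) = -68*(-57)*(-1/12) = 3876*(-1/12) = -323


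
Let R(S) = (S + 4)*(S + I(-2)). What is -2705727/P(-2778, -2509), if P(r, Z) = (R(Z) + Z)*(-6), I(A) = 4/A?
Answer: 901909/12575092 ≈ 0.071722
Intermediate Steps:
R(S) = (-2 + S)*(4 + S) (R(S) = (S + 4)*(S + 4/(-2)) = (4 + S)*(S + 4*(-½)) = (4 + S)*(S - 2) = (4 + S)*(-2 + S) = (-2 + S)*(4 + S))
P(r, Z) = 48 - 18*Z - 6*Z² (P(r, Z) = ((-8 + Z² + 2*Z) + Z)*(-6) = (-8 + Z² + 3*Z)*(-6) = 48 - 18*Z - 6*Z²)
-2705727/P(-2778, -2509) = -2705727/(48 - 18*(-2509) - 6*(-2509)²) = -2705727/(48 + 45162 - 6*6295081) = -2705727/(48 + 45162 - 37770486) = -2705727/(-37725276) = -2705727*(-1/37725276) = 901909/12575092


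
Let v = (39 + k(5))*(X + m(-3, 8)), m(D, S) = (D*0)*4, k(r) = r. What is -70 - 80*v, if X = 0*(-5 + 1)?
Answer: -70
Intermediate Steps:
m(D, S) = 0 (m(D, S) = 0*4 = 0)
X = 0 (X = 0*(-4) = 0)
v = 0 (v = (39 + 5)*(0 + 0) = 44*0 = 0)
-70 - 80*v = -70 - 80*0 = -70 + 0 = -70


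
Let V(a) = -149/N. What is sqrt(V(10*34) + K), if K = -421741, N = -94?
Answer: I*sqrt(3726489470)/94 ≈ 649.42*I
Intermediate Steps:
V(a) = 149/94 (V(a) = -149/(-94) = -149*(-1/94) = 149/94)
sqrt(V(10*34) + K) = sqrt(149/94 - 421741) = sqrt(-39643505/94) = I*sqrt(3726489470)/94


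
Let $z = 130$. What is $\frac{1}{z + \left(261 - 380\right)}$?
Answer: $\frac{1}{11} \approx 0.090909$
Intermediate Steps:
$\frac{1}{z + \left(261 - 380\right)} = \frac{1}{130 + \left(261 - 380\right)} = \frac{1}{130 - 119} = \frac{1}{11}$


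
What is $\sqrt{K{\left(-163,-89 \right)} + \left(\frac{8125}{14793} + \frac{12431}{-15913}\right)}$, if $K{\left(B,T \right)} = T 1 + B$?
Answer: $\frac{i \sqrt{13977088608814202334}}{235401009} \approx 15.882 i$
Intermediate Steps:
$K{\left(B,T \right)} = B + T$ ($K{\left(B,T \right)} = T + B = B + T$)
$\sqrt{K{\left(-163,-89 \right)} + \left(\frac{8125}{14793} + \frac{12431}{-15913}\right)} = \sqrt{\left(-163 - 89\right) + \left(\frac{8125}{14793} + \frac{12431}{-15913}\right)} = \sqrt{-252 + \left(8125 \cdot \frac{1}{14793} + 12431 \left(- \frac{1}{15913}\right)\right)} = \sqrt{-252 + \left(\frac{8125}{14793} - \frac{12431}{15913}\right)} = \sqrt{-252 - \frac{54598658}{235401009}} = \sqrt{- \frac{59375652926}{235401009}} = \frac{i \sqrt{13977088608814202334}}{235401009}$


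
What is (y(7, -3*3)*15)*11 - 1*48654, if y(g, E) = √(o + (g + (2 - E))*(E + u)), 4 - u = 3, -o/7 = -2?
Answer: -48654 + 165*I*√130 ≈ -48654.0 + 1881.3*I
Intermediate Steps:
o = 14 (o = -7*(-2) = 14)
u = 1 (u = 4 - 1*3 = 4 - 3 = 1)
y(g, E) = √(14 + (1 + E)*(2 + g - E)) (y(g, E) = √(14 + (g + (2 - E))*(E + 1)) = √(14 + (2 + g - E)*(1 + E)) = √(14 + (1 + E)*(2 + g - E)))
(y(7, -3*3)*15)*11 - 1*48654 = (√(16 - 3*3 + 7 - (-3*3)² - 3*3*7)*15)*11 - 1*48654 = (√(16 - 9 + 7 - 1*(-9)² - 9*7)*15)*11 - 48654 = (√(16 - 9 + 7 - 1*81 - 63)*15)*11 - 48654 = (√(16 - 9 + 7 - 81 - 63)*15)*11 - 48654 = (√(-130)*15)*11 - 48654 = ((I*√130)*15)*11 - 48654 = (15*I*√130)*11 - 48654 = 165*I*√130 - 48654 = -48654 + 165*I*√130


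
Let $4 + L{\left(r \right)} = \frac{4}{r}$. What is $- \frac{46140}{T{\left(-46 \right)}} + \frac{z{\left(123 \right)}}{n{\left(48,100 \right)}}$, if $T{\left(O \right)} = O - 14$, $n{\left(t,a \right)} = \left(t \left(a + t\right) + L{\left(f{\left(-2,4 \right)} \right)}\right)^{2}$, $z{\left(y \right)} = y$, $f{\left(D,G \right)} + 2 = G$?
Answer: $\frac{38787132799}{50438404} \approx 769.0$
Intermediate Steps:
$f{\left(D,G \right)} = -2 + G$
$L{\left(r \right)} = -4 + \frac{4}{r}$
$n{\left(t,a \right)} = \left(-2 + t \left(a + t\right)\right)^{2}$ ($n{\left(t,a \right)} = \left(t \left(a + t\right) - \left(4 - \frac{4}{-2 + 4}\right)\right)^{2} = \left(t \left(a + t\right) - \left(4 - \frac{4}{2}\right)\right)^{2} = \left(t \left(a + t\right) + \left(-4 + 4 \cdot \frac{1}{2}\right)\right)^{2} = \left(t \left(a + t\right) + \left(-4 + 2\right)\right)^{2} = \left(t \left(a + t\right) - 2\right)^{2} = \left(-2 + t \left(a + t\right)\right)^{2}$)
$T{\left(O \right)} = -14 + O$
$- \frac{46140}{T{\left(-46 \right)}} + \frac{z{\left(123 \right)}}{n{\left(48,100 \right)}} = - \frac{46140}{-14 - 46} + \frac{123}{\left(-2 + 48^{2} + 100 \cdot 48\right)^{2}} = - \frac{46140}{-60} + \frac{123}{\left(-2 + 2304 + 4800\right)^{2}} = \left(-46140\right) \left(- \frac{1}{60}\right) + \frac{123}{7102^{2}} = 769 + \frac{123}{50438404} = \frac{38787132799}{50438404}$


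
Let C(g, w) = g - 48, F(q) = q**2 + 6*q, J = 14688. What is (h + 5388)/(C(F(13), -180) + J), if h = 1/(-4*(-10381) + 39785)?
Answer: 438092893/1210447083 ≈ 0.36193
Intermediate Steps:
C(g, w) = -48 + g
h = 1/81309 (h = 1/(41524 + 39785) = 1/81309 ≈ 1.2299e-5)
(h + 5388)/(C(F(13), -180) + J) = (1/81309 + 5388)/((-48 + 13*(6 + 13)) + 14688) = 438092893/(81309*((-48 + 13*19) + 14688)) = 438092893/(81309*((-48 + 247) + 14688)) = 438092893/(81309*(199 + 14688)) = (438092893/81309)/14887 = (438092893/81309)*(1/14887) = 438092893/1210447083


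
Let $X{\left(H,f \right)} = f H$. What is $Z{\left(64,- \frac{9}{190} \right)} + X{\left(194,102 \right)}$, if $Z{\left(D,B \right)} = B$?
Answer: $\frac{3759711}{190} \approx 19788.0$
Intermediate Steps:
$X{\left(H,f \right)} = H f$
$Z{\left(64,- \frac{9}{190} \right)} + X{\left(194,102 \right)} = - \frac{9}{190} + 194 \cdot 102 = \left(-9\right) \frac{1}{190} + 19788 = - \frac{9}{190} + 19788 = \frac{3759711}{190}$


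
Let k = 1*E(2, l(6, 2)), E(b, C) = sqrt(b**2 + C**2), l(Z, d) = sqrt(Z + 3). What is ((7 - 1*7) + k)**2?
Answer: 13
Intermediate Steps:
l(Z, d) = sqrt(3 + Z)
E(b, C) = sqrt(C**2 + b**2)
k = sqrt(13) (k = 1*sqrt((sqrt(3 + 6))**2 + 2**2) = 1*sqrt((sqrt(9))**2 + 4) = 1*sqrt(3**2 + 4) = 1*sqrt(9 + 4) = 1*sqrt(13) = sqrt(13) ≈ 3.6056)
((7 - 1*7) + k)**2 = ((7 - 1*7) + sqrt(13))**2 = ((7 - 7) + sqrt(13))**2 = (0 + sqrt(13))**2 = (sqrt(13))**2 = 13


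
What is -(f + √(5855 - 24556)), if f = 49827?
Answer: -49827 - I*√18701 ≈ -49827.0 - 136.75*I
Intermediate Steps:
-(f + √(5855 - 24556)) = -(49827 + √(5855 - 24556)) = -(49827 + √(-18701)) = -(49827 + I*√18701) = -49827 - I*√18701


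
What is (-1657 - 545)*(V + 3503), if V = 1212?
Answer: -10382430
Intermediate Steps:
(-1657 - 545)*(V + 3503) = (-1657 - 545)*(1212 + 3503) = -2202*4715 = -10382430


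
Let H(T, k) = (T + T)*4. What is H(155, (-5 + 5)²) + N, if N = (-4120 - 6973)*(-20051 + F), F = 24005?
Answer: -43860482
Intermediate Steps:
N = -43861722 (N = (-4120 - 6973)*(-20051 + 24005) = -11093*3954 = -43861722)
H(T, k) = 8*T (H(T, k) = (2*T)*4 = 8*T)
H(155, (-5 + 5)²) + N = 8*155 - 43861722 = 1240 - 43861722 = -43860482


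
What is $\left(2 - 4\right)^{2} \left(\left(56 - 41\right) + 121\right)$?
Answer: $544$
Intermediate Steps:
$\left(2 - 4\right)^{2} \left(\left(56 - 41\right) + 121\right) = \left(-2\right)^{2} \left(\left(56 - 41\right) + 121\right) = 4 \left(15 + 121\right) = 4 \cdot 136 = 544$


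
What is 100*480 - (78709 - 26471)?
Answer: -4238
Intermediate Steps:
100*480 - (78709 - 26471) = 48000 - 1*52238 = 48000 - 52238 = -4238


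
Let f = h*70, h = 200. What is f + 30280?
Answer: 44280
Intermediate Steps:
f = 14000 (f = 200*70 = 14000)
f + 30280 = 14000 + 30280 = 44280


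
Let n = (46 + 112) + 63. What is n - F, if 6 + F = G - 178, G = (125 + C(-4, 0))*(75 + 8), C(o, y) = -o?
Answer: -10302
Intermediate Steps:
n = 221 (n = 158 + 63 = 221)
G = 10707 (G = (125 - 1*(-4))*(75 + 8) = (125 + 4)*83 = 129*83 = 10707)
F = 10523 (F = -6 + (10707 - 178) = -6 + 10529 = 10523)
n - F = 221 - 1*10523 = 221 - 10523 = -10302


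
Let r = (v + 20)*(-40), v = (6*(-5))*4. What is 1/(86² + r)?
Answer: 1/11396 ≈ 8.7750e-5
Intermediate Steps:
v = -120 (v = -30*4 = -120)
r = 4000 (r = (-120 + 20)*(-40) = -100*(-40) = 4000)
1/(86² + r) = 1/(86² + 4000) = 1/(7396 + 4000) = 1/11396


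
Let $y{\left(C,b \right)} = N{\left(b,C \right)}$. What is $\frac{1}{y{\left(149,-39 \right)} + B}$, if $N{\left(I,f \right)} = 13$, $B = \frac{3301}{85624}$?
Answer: $\frac{85624}{1116413} \approx 0.076696$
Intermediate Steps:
$B = \frac{3301}{85624}$ ($B = 3301 \cdot \frac{1}{85624} = \frac{3301}{85624} \approx 0.038552$)
$y{\left(C,b \right)} = 13$
$\frac{1}{y{\left(149,-39 \right)} + B} = \frac{1}{13 + \frac{3301}{85624}} = \frac{1}{\frac{1116413}{85624}} = \frac{85624}{1116413}$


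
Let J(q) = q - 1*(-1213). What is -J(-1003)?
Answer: -210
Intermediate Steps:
J(q) = 1213 + q (J(q) = q + 1213 = 1213 + q)
-J(-1003) = -(1213 - 1003) = -1*210 = -210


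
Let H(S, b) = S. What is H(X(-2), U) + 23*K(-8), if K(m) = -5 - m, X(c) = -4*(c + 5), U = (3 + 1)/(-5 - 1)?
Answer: 57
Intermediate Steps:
U = -2/3 (U = 4/(-6) = 4*(-1/6) = -2/3 ≈ -0.66667)
X(c) = -20 - 4*c (X(c) = -4*(5 + c) = -20 - 4*c)
H(X(-2), U) + 23*K(-8) = (-20 - 4*(-2)) + 23*(-5 - 1*(-8)) = (-20 + 8) + 23*(-5 + 8) = -12 + 23*3 = -12 + 69 = 57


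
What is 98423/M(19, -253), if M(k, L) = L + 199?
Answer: -98423/54 ≈ -1822.6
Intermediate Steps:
M(k, L) = 199 + L
98423/M(19, -253) = 98423/(199 - 253) = 98423/(-54) = 98423*(-1/54) = -98423/54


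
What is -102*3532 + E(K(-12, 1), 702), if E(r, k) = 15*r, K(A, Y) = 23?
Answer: -359919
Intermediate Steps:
-102*3532 + E(K(-12, 1), 702) = -102*3532 + 15*23 = -360264 + 345 = -359919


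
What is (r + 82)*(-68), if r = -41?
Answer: -2788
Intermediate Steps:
(r + 82)*(-68) = (-41 + 82)*(-68) = 41*(-68) = -2788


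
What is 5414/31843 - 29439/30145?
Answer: -774221047/959907235 ≈ -0.80656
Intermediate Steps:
5414/31843 - 29439/30145 = -774221047/959907235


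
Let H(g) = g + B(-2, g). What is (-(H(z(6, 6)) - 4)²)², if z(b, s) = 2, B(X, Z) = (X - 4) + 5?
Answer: 81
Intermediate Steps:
B(X, Z) = 1 + X (B(X, Z) = (-4 + X) + 5 = 1 + X)
H(g) = -1 + g (H(g) = g + (1 - 2) = g - 1 = -1 + g)
(-(H(z(6, 6)) - 4)²)² = (-((-1 + 2) - 4)²)² = (-(1 - 4)²)² = (-1*(-3)²)² = (-1*9)² = (-9)² = 81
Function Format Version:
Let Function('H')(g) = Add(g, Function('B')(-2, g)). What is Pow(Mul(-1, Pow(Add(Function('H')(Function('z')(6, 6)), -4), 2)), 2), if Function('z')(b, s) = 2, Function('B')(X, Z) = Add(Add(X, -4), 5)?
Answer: 81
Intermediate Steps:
Function('B')(X, Z) = Add(1, X) (Function('B')(X, Z) = Add(Add(-4, X), 5) = Add(1, X))
Function('H')(g) = Add(-1, g) (Function('H')(g) = Add(g, Add(1, -2)) = Add(g, -1) = Add(-1, g))
Pow(Mul(-1, Pow(Add(Function('H')(Function('z')(6, 6)), -4), 2)), 2) = Pow(Mul(-1, Pow(Add(Add(-1, 2), -4), 2)), 2) = Pow(Mul(-1, Pow(Add(1, -4), 2)), 2) = Pow(Mul(-1, Pow(-3, 2)), 2) = Pow(Mul(-1, 9), 2) = Pow(-9, 2) = 81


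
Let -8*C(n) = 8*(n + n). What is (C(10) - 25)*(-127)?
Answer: 5715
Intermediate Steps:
C(n) = -2*n (C(n) = -(n + n) = -2*n)
(C(10) - 25)*(-127) = (-2*10 - 25)*(-127) = (-20 - 25)*(-127) = -45*(-127) = 5715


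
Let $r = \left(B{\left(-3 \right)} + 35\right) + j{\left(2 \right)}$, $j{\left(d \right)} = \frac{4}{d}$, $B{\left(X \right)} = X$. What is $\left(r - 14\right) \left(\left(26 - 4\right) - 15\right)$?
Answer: $140$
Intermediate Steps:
$r = 34$ ($r = \left(-3 + 35\right) + \frac{4}{2} = 32 + 4 \cdot \frac{1}{2} = 32 + 2 = 34$)
$\left(r - 14\right) \left(\left(26 - 4\right) - 15\right) = \left(34 - 14\right) \left(\left(26 - 4\right) - 15\right) = 20 \left(22 - 15\right) = 20 \cdot 7 = 140$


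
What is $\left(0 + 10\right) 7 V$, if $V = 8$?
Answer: $560$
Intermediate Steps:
$\left(0 + 10\right) 7 V = \left(0 + 10\right) 7 \cdot 8 = 10 \cdot 7 \cdot 8 = 70 \cdot 8 = 560$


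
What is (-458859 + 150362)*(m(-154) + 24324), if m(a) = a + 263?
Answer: -7537507201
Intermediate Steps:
m(a) = 263 + a
(-458859 + 150362)*(m(-154) + 24324) = (-458859 + 150362)*((263 - 154) + 24324) = -308497*(109 + 24324) = -308497*24433 = -7537507201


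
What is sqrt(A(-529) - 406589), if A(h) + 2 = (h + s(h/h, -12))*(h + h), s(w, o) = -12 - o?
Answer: sqrt(153091) ≈ 391.27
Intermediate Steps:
A(h) = -2 + 2*h**2 (A(h) = -2 + (h + (-12 - 1*(-12)))*(h + h) = -2 + (h + (-12 + 12))*(2*h) = -2 + (h + 0)*(2*h) = -2 + h*(2*h) = -2 + 2*h**2)
sqrt(A(-529) - 406589) = sqrt((-2 + 2*(-529)**2) - 406589) = sqrt((-2 + 2*279841) - 406589) = sqrt((-2 + 559682) - 406589) = sqrt(559680 - 406589) = sqrt(153091)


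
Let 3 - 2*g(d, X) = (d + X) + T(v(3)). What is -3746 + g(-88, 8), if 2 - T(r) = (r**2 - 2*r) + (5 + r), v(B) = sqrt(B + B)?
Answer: -3700 - sqrt(6)/2 ≈ -3701.2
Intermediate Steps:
v(B) = sqrt(2)*sqrt(B) (v(B) = sqrt(2*B) = sqrt(2)*sqrt(B))
T(r) = -3 + r - r**2 (T(r) = 2 - ((r**2 - 2*r) + (5 + r)) = 2 - (5 + r**2 - r) = 2 + (-5 + r - r**2) = -3 + r - r**2)
g(d, X) = 6 - X/2 - d/2 - sqrt(6)/2 (g(d, X) = 3/2 - ((d + X) + (-3 + sqrt(2)*sqrt(3) - (sqrt(2)*sqrt(3))**2))/2 = 3/2 - ((X + d) + (-3 + sqrt(6) - (sqrt(6))**2))/2 = 3/2 - ((X + d) + (-3 + sqrt(6) - 1*6))/2 = 3/2 - ((X + d) + (-3 + sqrt(6) - 6))/2 = 3/2 - ((X + d) + (-9 + sqrt(6)))/2 = 3/2 - (-9 + X + d + sqrt(6))/2 = 3/2 + (9/2 - X/2 - d/2 - sqrt(6)/2) = 6 - X/2 - d/2 - sqrt(6)/2)
-3746 + g(-88, 8) = -3746 + (6 - 1/2*8 - 1/2*(-88) - sqrt(6)/2) = -3746 + (6 - 4 + 44 - sqrt(6)/2) = -3746 + (46 - sqrt(6)/2) = -3700 - sqrt(6)/2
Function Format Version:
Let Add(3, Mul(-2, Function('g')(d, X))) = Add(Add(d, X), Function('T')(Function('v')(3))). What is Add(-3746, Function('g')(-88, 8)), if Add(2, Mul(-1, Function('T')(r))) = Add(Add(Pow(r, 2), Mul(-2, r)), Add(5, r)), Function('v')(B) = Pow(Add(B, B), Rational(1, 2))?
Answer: Add(-3700, Mul(Rational(-1, 2), Pow(6, Rational(1, 2)))) ≈ -3701.2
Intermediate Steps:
Function('v')(B) = Mul(Pow(2, Rational(1, 2)), Pow(B, Rational(1, 2))) (Function('v')(B) = Pow(Mul(2, B), Rational(1, 2)) = Mul(Pow(2, Rational(1, 2)), Pow(B, Rational(1, 2))))
Function('T')(r) = Add(-3, r, Mul(-1, Pow(r, 2))) (Function('T')(r) = Add(2, Mul(-1, Add(Add(Pow(r, 2), Mul(-2, r)), Add(5, r)))) = Add(2, Mul(-1, Add(5, Pow(r, 2), Mul(-1, r)))) = Add(2, Add(-5, r, Mul(-1, Pow(r, 2)))) = Add(-3, r, Mul(-1, Pow(r, 2))))
Function('g')(d, X) = Add(6, Mul(Rational(-1, 2), X), Mul(Rational(-1, 2), d), Mul(Rational(-1, 2), Pow(6, Rational(1, 2)))) (Function('g')(d, X) = Add(Rational(3, 2), Mul(Rational(-1, 2), Add(Add(d, X), Add(-3, Mul(Pow(2, Rational(1, 2)), Pow(3, Rational(1, 2))), Mul(-1, Pow(Mul(Pow(2, Rational(1, 2)), Pow(3, Rational(1, 2))), 2)))))) = Add(Rational(3, 2), Mul(Rational(-1, 2), Add(Add(X, d), Add(-3, Pow(6, Rational(1, 2)), Mul(-1, Pow(Pow(6, Rational(1, 2)), 2)))))) = Add(Rational(3, 2), Mul(Rational(-1, 2), Add(Add(X, d), Add(-3, Pow(6, Rational(1, 2)), Mul(-1, 6))))) = Add(Rational(3, 2), Mul(Rational(-1, 2), Add(Add(X, d), Add(-3, Pow(6, Rational(1, 2)), -6)))) = Add(Rational(3, 2), Mul(Rational(-1, 2), Add(Add(X, d), Add(-9, Pow(6, Rational(1, 2)))))) = Add(Rational(3, 2), Mul(Rational(-1, 2), Add(-9, X, d, Pow(6, Rational(1, 2))))) = Add(Rational(3, 2), Add(Rational(9, 2), Mul(Rational(-1, 2), X), Mul(Rational(-1, 2), d), Mul(Rational(-1, 2), Pow(6, Rational(1, 2))))) = Add(6, Mul(Rational(-1, 2), X), Mul(Rational(-1, 2), d), Mul(Rational(-1, 2), Pow(6, Rational(1, 2)))))
Add(-3746, Function('g')(-88, 8)) = Add(-3746, Add(6, Mul(Rational(-1, 2), 8), Mul(Rational(-1, 2), -88), Mul(Rational(-1, 2), Pow(6, Rational(1, 2))))) = Add(-3746, Add(6, -4, 44, Mul(Rational(-1, 2), Pow(6, Rational(1, 2))))) = Add(-3746, Add(46, Mul(Rational(-1, 2), Pow(6, Rational(1, 2))))) = Add(-3700, Mul(Rational(-1, 2), Pow(6, Rational(1, 2))))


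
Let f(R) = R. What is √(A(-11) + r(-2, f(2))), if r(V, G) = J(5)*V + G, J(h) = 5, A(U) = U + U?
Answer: I*√30 ≈ 5.4772*I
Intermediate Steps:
A(U) = 2*U
r(V, G) = G + 5*V (r(V, G) = 5*V + G = G + 5*V)
√(A(-11) + r(-2, f(2))) = √(2*(-11) + (2 + 5*(-2))) = √(-22 + (2 - 10)) = √(-22 - 8) = √(-30) = I*√30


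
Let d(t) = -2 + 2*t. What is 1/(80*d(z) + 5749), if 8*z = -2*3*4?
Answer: 1/5109 ≈ 0.00019573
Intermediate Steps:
z = -3 (z = (-2*3*4)/8 = (-6*4)/8 = (⅛)*(-24) = -3)
1/(80*d(z) + 5749) = 1/(80*(-2 + 2*(-3)) + 5749) = 1/(80*(-2 - 6) + 5749) = 1/(80*(-8) + 5749) = 1/(-640 + 5749) = 1/5109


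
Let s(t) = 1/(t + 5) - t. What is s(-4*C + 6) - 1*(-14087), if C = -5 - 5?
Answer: 716092/51 ≈ 14041.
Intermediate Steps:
C = -10
s(t) = 1/(5 + t) - t
s(-4*C + 6) - 1*(-14087) = (1 - (-4*(-10) + 6)² - 5*(-4*(-10) + 6))/(5 + (-4*(-10) + 6)) - 1*(-14087) = (1 - (40 + 6)² - 5*(40 + 6))/(5 + (40 + 6)) + 14087 = (1 - 1*46² - 5*46)/(5 + 46) + 14087 = (1 - 1*2116 - 230)/51 + 14087 = (1 - 2116 - 230)/51 + 14087 = (1/51)*(-2345) + 14087 = -2345/51 + 14087 = 716092/51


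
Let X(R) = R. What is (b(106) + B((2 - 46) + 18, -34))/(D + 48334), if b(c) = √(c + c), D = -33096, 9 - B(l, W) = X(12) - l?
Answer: -29/15238 + √53/7619 ≈ -0.00094762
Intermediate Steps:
B(l, W) = -3 + l (B(l, W) = 9 - (12 - l) = 9 + (-12 + l) = -3 + l)
b(c) = √2*√c (b(c) = √(2*c) = √2*√c)
(b(106) + B((2 - 46) + 18, -34))/(D + 48334) = (√2*√106 + (-3 + ((2 - 46) + 18)))/(-33096 + 48334) = (2*√53 + (-3 + (-44 + 18)))/15238 = (2*√53 + (-3 - 26))*(1/15238) = (2*√53 - 29)*(1/15238) = (-29 + 2*√53)*(1/15238) = -29/15238 + √53/7619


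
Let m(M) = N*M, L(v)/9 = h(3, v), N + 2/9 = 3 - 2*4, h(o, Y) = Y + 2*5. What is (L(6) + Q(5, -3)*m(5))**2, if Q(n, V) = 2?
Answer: 682276/81 ≈ 8423.2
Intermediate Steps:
h(o, Y) = 10 + Y (h(o, Y) = Y + 10 = 10 + Y)
N = -47/9 (N = -2/9 + (3 - 2*4) = -2/9 + (3 - 8) = -2/9 - 5 = -47/9 ≈ -5.2222)
L(v) = 90 + 9*v (L(v) = 9*(10 + v) = 90 + 9*v)
m(M) = -47*M/9
(L(6) + Q(5, -3)*m(5))**2 = ((90 + 9*6) + 2*(-47/9*5))**2 = ((90 + 54) + 2*(-235/9))**2 = (144 - 470/9)**2 = (826/9)**2 = 682276/81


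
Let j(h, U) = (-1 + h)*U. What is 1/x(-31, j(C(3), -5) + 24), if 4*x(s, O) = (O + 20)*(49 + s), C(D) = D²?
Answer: 1/18 ≈ 0.055556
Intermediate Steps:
j(h, U) = U*(-1 + h)
x(s, O) = (20 + O)*(49 + s)/4 (x(s, O) = ((O + 20)*(49 + s))/4 = ((20 + O)*(49 + s))/4 = (20 + O)*(49 + s)/4)
1/x(-31, j(C(3), -5) + 24) = 1/(245 + 5*(-31) + 49*(-5*(-1 + 3²) + 24)/4 + (¼)*(-5*(-1 + 3²) + 24)*(-31)) = 1/(245 - 155 + 49*(-5*(-1 + 9) + 24)/4 + (¼)*(-5*(-1 + 9) + 24)*(-31)) = 1/(245 - 155 + 49*(-5*8 + 24)/4 + (¼)*(-5*8 + 24)*(-31)) = 1/(245 - 155 + 49*(-40 + 24)/4 + (¼)*(-40 + 24)*(-31)) = 1/(245 - 155 + (49/4)*(-16) + (¼)*(-16)*(-31)) = 1/(245 - 155 - 196 + 124) = 1/18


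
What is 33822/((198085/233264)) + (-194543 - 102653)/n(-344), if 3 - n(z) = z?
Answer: 2678770818116/68735495 ≈ 38972.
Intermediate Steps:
n(z) = 3 - z
33822/((198085/233264)) + (-194543 - 102653)/n(-344) = 33822/((198085/233264)) + (-194543 - 102653)/(3 - 1*(-344)) = 33822/((198085*(1/233264))) - 297196/(3 + 344) = 33822/(198085/233264) - 297196/347 = 33822*(233264/198085) - 297196*1/347 = 7889455008/198085 - 297196/347 = 2678770818116/68735495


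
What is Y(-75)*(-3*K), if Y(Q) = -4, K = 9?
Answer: 108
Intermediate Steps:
Y(-75)*(-3*K) = -(-4)*3*9 = -(-4)*27 = -4*(-27) = 108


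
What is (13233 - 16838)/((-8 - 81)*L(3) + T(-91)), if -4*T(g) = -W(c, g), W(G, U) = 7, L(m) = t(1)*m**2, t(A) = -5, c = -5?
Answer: -14420/16027 ≈ -0.89973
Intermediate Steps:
L(m) = -5*m**2
T(g) = 7/4 (T(g) = -(-1)*7/4 = -1/4*(-7) = 7/4)
(13233 - 16838)/((-8 - 81)*L(3) + T(-91)) = (13233 - 16838)/((-8 - 81)*(-5*3**2) + 7/4) = -3605/(-(-445)*9 + 7/4) = -3605/(-89*(-45) + 7/4) = -3605/(4005 + 7/4) = -3605/16027/4 = -3605*4/16027 = -14420/16027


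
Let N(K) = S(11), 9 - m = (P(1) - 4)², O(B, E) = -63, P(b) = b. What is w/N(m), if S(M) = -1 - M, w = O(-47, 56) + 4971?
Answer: -409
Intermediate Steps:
w = 4908 (w = -63 + 4971 = 4908)
m = 0 (m = 9 - (1 - 4)² = 9 - 1*(-3)² = 9 - 1*9 = 9 - 9 = 0)
N(K) = -12 (N(K) = -1 - 1*11 = -1 - 11 = -12)
w/N(m) = 4908/(-12) = 4908*(-1/12) = -409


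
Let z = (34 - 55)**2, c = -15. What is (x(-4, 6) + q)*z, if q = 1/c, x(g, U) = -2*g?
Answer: 17493/5 ≈ 3498.6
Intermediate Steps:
z = 441 (z = (-21)**2 = 441)
q = -1/15 (q = 1/(-15) = -1/15 ≈ -0.066667)
(x(-4, 6) + q)*z = (-2*(-4) - 1/15)*441 = (8 - 1/15)*441 = (119/15)*441 = 17493/5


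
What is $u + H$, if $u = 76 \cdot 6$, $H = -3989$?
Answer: $-3533$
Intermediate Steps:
$u = 456$
$u + H = 456 - 3989 = -3533$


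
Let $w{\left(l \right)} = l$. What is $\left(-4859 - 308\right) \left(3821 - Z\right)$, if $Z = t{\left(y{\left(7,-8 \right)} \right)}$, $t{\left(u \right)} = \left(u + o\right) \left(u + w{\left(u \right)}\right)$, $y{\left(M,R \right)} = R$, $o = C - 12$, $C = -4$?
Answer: $-17758979$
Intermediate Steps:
$o = -16$ ($o = -4 - 12 = -16$)
$t{\left(u \right)} = 2 u \left(-16 + u\right)$ ($t{\left(u \right)} = \left(u - 16\right) \left(u + u\right) = \left(-16 + u\right) 2 u = 2 u \left(-16 + u\right)$)
$Z = 384$ ($Z = 2 \left(-8\right) \left(-16 - 8\right) = 2 \left(-8\right) \left(-24\right) = 384$)
$\left(-4859 - 308\right) \left(3821 - Z\right) = \left(-4859 - 308\right) \left(3821 - 384\right) = - 5167 \left(3821 - 384\right) = \left(-5167\right) 3437 = -17758979$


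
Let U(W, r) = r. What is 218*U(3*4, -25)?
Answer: -5450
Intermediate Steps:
218*U(3*4, -25) = 218*(-25) = -5450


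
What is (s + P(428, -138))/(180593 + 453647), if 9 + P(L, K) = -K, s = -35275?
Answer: -17573/317120 ≈ -0.055414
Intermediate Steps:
P(L, K) = -9 - K
(s + P(428, -138))/(180593 + 453647) = (-35275 + (-9 - 1*(-138)))/(180593 + 453647) = (-35275 + (-9 + 138))/634240 = (-35275 + 129)*(1/634240) = -35146*1/634240 = -17573/317120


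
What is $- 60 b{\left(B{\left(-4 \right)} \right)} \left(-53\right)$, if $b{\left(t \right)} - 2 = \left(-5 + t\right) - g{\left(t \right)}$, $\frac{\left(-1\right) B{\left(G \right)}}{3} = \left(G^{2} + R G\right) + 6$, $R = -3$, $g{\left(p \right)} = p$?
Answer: $-9540$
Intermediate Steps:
$B{\left(G \right)} = -18 - 3 G^{2} + 9 G$ ($B{\left(G \right)} = - 3 \left(\left(G^{2} - 3 G\right) + 6\right) = - 3 \left(6 + G^{2} - 3 G\right) = -18 - 3 G^{2} + 9 G$)
$b{\left(t \right)} = -3$ ($b{\left(t \right)} = 2 + \left(\left(-5 + t\right) - t\right) = 2 - 5 = -3$)
$- 60 b{\left(B{\left(-4 \right)} \right)} \left(-53\right) = \left(-60\right) \left(-3\right) \left(-53\right) = 180 \left(-53\right) = -9540$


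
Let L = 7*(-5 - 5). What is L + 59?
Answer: -11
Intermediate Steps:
L = -70 (L = 7*(-10) = -70)
L + 59 = -70 + 59 = -11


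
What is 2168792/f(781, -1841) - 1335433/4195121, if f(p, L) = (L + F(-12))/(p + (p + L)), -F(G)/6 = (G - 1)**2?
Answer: 2538434404347913/11977070455 ≈ 2.1194e+5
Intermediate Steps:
F(G) = -6*(-1 + G)**2 (F(G) = -6*(G - 1)**2 = -6*(-1 + G)**2)
f(p, L) = (-1014 + L)/(L + 2*p) (f(p, L) = (L - 6*(-1 - 12)**2)/(p + (p + L)) = (L - 6*(-13)**2)/(p + (L + p)) = (L - 6*169)/(L + 2*p) = (L - 1014)/(L + 2*p) = (-1014 + L)/(L + 2*p))
2168792/f(781, -1841) - 1335433/4195121 = 2168792/(((-1014 - 1841)/(-1841 + 2*781))) - 1335433/4195121 = 2168792/((-2855/(-1841 + 1562))) - 1335433*1/4195121 = 2168792/((-2855/(-279))) - 1335433/4195121 = 2168792/((-1/279*(-2855))) - 1335433/4195121 = 2168792/(2855/279) - 1335433/4195121 = 2168792*(279/2855) - 1335433/4195121 = 605092968/2855 - 1335433/4195121 = 2538434404347913/11977070455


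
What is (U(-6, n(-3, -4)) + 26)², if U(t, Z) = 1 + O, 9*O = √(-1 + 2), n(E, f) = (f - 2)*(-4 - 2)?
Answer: 59536/81 ≈ 735.01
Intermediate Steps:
n(E, f) = 12 - 6*f (n(E, f) = (-2 + f)*(-6) = 12 - 6*f)
O = ⅑ (O = √(-1 + 2)/9 = √1/9 = (⅑)*1 = ⅑ ≈ 0.11111)
U(t, Z) = 10/9 (U(t, Z) = 1 + ⅑ = 10/9)
(U(-6, n(-3, -4)) + 26)² = (10/9 + 26)² = (244/9)² = 59536/81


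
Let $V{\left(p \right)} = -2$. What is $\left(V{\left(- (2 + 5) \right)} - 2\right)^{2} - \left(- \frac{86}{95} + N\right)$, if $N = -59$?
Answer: $\frac{7211}{95} \approx 75.905$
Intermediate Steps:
$\left(V{\left(- (2 + 5) \right)} - 2\right)^{2} - \left(- \frac{86}{95} + N\right) = \left(-2 - 2\right)^{2} - \left(-59 + \frac{86}{-95}\right) = \left(-4\right)^{2} + \left(\left(-86\right) \left(- \frac{1}{95}\right) + 59\right) = 16 + \left(\frac{86}{95} + 59\right) = 16 + \frac{5691}{95} = \frac{7211}{95}$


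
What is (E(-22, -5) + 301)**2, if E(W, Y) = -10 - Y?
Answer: 87616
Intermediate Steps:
(E(-22, -5) + 301)**2 = ((-10 - 1*(-5)) + 301)**2 = ((-10 + 5) + 301)**2 = (-5 + 301)**2 = 296**2 = 87616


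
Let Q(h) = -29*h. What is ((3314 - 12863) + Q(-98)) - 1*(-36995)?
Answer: 30288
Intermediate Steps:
((3314 - 12863) + Q(-98)) - 1*(-36995) = ((3314 - 12863) - 29*(-98)) - 1*(-36995) = (-9549 + 2842) + 36995 = -6707 + 36995 = 30288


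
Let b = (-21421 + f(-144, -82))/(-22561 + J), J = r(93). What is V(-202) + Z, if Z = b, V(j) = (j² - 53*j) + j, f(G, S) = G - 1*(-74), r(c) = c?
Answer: 1152809635/22468 ≈ 51309.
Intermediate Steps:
J = 93
f(G, S) = 74 + G (f(G, S) = G + 74 = 74 + G)
V(j) = j² - 52*j
b = 21491/22468 (b = (-21421 + (74 - 144))/(-22561 + 93) = (-21421 - 70)/(-22468) = -21491*(-1/22468) = 21491/22468 ≈ 0.95652)
Z = 21491/22468 ≈ 0.95652
V(-202) + Z = -202*(-52 - 202) + 21491/22468 = -202*(-254) + 21491/22468 = 51308 + 21491/22468 = 1152809635/22468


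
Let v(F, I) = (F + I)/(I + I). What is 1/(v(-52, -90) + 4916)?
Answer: 90/442511 ≈ 0.00020338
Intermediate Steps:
v(F, I) = (F + I)/(2*I) (v(F, I) = (F + I)/((2*I)) = (F + I)*(1/(2*I)) = (F + I)/(2*I))
1/(v(-52, -90) + 4916) = 1/((½)*(-52 - 90)/(-90) + 4916) = 1/((½)*(-1/90)*(-142) + 4916) = 1/(71/90 + 4916) = 1/(442511/90) = 90/442511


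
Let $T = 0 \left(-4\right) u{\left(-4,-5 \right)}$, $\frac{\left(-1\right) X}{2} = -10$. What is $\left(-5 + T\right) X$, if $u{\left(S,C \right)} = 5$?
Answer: $-100$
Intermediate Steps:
$X = 20$ ($X = \left(-2\right) \left(-10\right) = 20$)
$T = 0$ ($T = 0 \left(-4\right) 5 = 0 \cdot 5 = 0$)
$\left(-5 + T\right) X = \left(-5 + 0\right) 20 = \left(-5\right) 20 = -100$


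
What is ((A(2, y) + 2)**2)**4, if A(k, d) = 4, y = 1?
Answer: 1679616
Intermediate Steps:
((A(2, y) + 2)**2)**4 = ((4 + 2)**2)**4 = (6**2)**4 = 36**4 = 1679616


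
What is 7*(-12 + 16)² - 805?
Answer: -693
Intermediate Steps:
7*(-12 + 16)² - 805 = 7*4² - 805 = 7*16 - 805 = 112 - 805 = -693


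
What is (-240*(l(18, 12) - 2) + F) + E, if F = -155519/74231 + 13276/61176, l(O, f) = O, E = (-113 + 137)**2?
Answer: -3707715150193/1135288914 ≈ -3265.9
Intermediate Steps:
E = 576 (E = 24**2 = 576)
F = -2132134897/1135288914 (F = -155519*1/74231 + 13276*(1/61176) = -155519/74231 + 3319/15294 = -2132134897/1135288914 ≈ -1.8781)
(-240*(l(18, 12) - 2) + F) + E = (-240*(18 - 2) - 2132134897/1135288914) + 576 = (-240*16 - 2132134897/1135288914) + 576 = (-3840 - 2132134897/1135288914) + 576 = -4361641564657/1135288914 + 576 = -3707715150193/1135288914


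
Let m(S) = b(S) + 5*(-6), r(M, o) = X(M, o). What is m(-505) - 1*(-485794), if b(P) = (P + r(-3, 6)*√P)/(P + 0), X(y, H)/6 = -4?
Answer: 485765 + 24*I*√505/505 ≈ 4.8577e+5 + 1.068*I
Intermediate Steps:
X(y, H) = -24 (X(y, H) = 6*(-4) = -24)
r(M, o) = -24
b(P) = (P - 24*√P)/P (b(P) = (P - 24*√P)/(P + 0) = (P - 24*√P)/P)
m(S) = -29 - 24/√S (m(S) = (1 - 24/√S) + 5*(-6) = (1 - 24/√S) - 30 = -29 - 24/√S)
m(-505) - 1*(-485794) = (-29 - (-24)*I*√505/505) - 1*(-485794) = (-29 - (-24)*I*√505/505) + 485794 = (-29 + 24*I*√505/505) + 485794 = 485765 + 24*I*√505/505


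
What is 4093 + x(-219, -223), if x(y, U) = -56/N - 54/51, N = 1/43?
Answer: 28627/17 ≈ 1683.9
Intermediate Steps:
N = 1/43 ≈ 0.023256
x(y, U) = -40954/17 (x(y, U) = -56/1/43 - 54/51 = -56*43 - 54*1/51 = -2408 - 18/17 = -40954/17)
4093 + x(-219, -223) = 4093 - 40954/17 = 28627/17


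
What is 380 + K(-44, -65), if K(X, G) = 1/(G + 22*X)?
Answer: 392539/1033 ≈ 380.00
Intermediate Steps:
380 + K(-44, -65) = 380 + 1/(-65 + 22*(-44)) = 380 + 1/(-65 - 968) = 380 + 1/(-1033) = 380 - 1/1033 = 392539/1033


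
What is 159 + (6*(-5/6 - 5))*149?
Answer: -5056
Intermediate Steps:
159 + (6*(-5/6 - 5))*149 = 159 + (6*(-5*⅙ - 5))*149 = 159 + (6*(-⅚ - 5))*149 = 159 + (6*(-35/6))*149 = 159 - 35*149 = 159 - 5215 = -5056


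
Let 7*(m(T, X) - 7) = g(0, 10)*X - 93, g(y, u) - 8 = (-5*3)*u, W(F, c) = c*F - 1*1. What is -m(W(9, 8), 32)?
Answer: 4588/7 ≈ 655.43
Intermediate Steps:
W(F, c) = -1 + F*c (W(F, c) = F*c - 1 = -1 + F*c)
g(y, u) = 8 - 15*u (g(y, u) = 8 + (-5*3)*u = 8 - 15*u)
m(T, X) = -44/7 - 142*X/7 (m(T, X) = 7 + ((8 - 15*10)*X - 93)/7 = 7 + ((8 - 150)*X - 93)/7 = 7 + (-142*X - 93)/7 = 7 + (-93 - 142*X)/7 = 7 + (-93/7 - 142*X/7) = -44/7 - 142*X/7)
-m(W(9, 8), 32) = -(-44/7 - 142/7*32) = -(-44/7 - 4544/7) = -1*(-4588/7) = 4588/7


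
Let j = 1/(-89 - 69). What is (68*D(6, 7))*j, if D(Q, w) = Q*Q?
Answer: -1224/79 ≈ -15.494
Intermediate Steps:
D(Q, w) = Q²
j = -1/158 (j = 1/(-158) = -1/158 ≈ -0.0063291)
(68*D(6, 7))*j = (68*6²)*(-1/158) = (68*36)*(-1/158) = 2448*(-1/158) = -1224/79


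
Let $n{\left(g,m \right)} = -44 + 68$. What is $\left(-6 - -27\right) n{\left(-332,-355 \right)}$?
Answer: $504$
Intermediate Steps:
$n{\left(g,m \right)} = 24$
$\left(-6 - -27\right) n{\left(-332,-355 \right)} = \left(-6 - -27\right) 24 = \left(-6 + 27\right) 24 = 21 \cdot 24 = 504$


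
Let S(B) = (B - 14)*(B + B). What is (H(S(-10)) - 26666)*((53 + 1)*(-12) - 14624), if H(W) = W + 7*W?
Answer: 348598672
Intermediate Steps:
S(B) = 2*B*(-14 + B) (S(B) = (-14 + B)*(2*B) = 2*B*(-14 + B))
H(W) = 8*W
(H(S(-10)) - 26666)*((53 + 1)*(-12) - 14624) = (8*(2*(-10)*(-14 - 10)) - 26666)*((53 + 1)*(-12) - 14624) = (8*(2*(-10)*(-24)) - 26666)*(54*(-12) - 14624) = (8*480 - 26666)*(-648 - 14624) = (3840 - 26666)*(-15272) = -22826*(-15272) = 348598672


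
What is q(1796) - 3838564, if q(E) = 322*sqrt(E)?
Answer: -3838564 + 644*sqrt(449) ≈ -3.8249e+6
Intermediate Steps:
q(1796) - 3838564 = 322*sqrt(1796) - 3838564 = 322*(2*sqrt(449)) - 3838564 = 644*sqrt(449) - 3838564 = -3838564 + 644*sqrt(449)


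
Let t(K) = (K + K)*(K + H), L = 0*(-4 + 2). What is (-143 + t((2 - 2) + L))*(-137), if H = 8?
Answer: 19591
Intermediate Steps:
L = 0 (L = 0*(-2) = 0)
t(K) = 2*K*(8 + K) (t(K) = (K + K)*(K + 8) = (2*K)*(8 + K) = 2*K*(8 + K))
(-143 + t((2 - 2) + L))*(-137) = (-143 + 2*((2 - 2) + 0)*(8 + ((2 - 2) + 0)))*(-137) = (-143 + 2*(0 + 0)*(8 + (0 + 0)))*(-137) = (-143 + 2*0*(8 + 0))*(-137) = (-143 + 2*0*8)*(-137) = (-143 + 0)*(-137) = -143*(-137) = 19591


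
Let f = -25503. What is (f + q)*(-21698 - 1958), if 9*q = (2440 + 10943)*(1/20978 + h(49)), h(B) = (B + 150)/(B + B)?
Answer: 273359160595288/513961 ≈ 5.3187e+8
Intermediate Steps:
h(B) = (150 + B)/(2*B) (h(B) = (150 + B)/((2*B)) = (150 + B)*(1/(2*B)) = (150 + B)/(2*B))
q = 1551952160/513961 (q = ((2440 + 10943)*(1/20978 + (½)*(150 + 49)/49))/9 = (13383*(1/20978 + (½)*(1/49)*199))/9 = (13383*(1/20978 + 199/98))/9 = (13383*(1043680/513961))/9 = (⅑)*(13967569440/513961) = 1551952160/513961 ≈ 3019.6)
(f + q)*(-21698 - 1958) = (-25503 + 1551952160/513961)*(-21698 - 1958) = -11555595223/513961*(-23656) = 273359160595288/513961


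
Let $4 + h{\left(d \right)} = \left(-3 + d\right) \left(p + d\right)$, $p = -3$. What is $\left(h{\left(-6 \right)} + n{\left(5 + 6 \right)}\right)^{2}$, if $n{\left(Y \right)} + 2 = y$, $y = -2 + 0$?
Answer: $5329$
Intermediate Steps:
$h{\left(d \right)} = -4 + \left(-3 + d\right)^{2}$ ($h{\left(d \right)} = -4 + \left(-3 + d\right) \left(-3 + d\right) = -4 + \left(-3 + d\right)^{2}$)
$y = -2$
$n{\left(Y \right)} = -4$ ($n{\left(Y \right)} = -2 - 2 = -4$)
$\left(h{\left(-6 \right)} + n{\left(5 + 6 \right)}\right)^{2} = \left(\left(5 + \left(-6\right)^{2} - -36\right) - 4\right)^{2} = \left(\left(5 + 36 + 36\right) - 4\right)^{2} = \left(77 - 4\right)^{2} = 73^{2} = 5329$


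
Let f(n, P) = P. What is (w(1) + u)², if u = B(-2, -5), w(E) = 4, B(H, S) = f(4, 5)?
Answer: 81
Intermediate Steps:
B(H, S) = 5
u = 5
(w(1) + u)² = (4 + 5)² = 9² = 81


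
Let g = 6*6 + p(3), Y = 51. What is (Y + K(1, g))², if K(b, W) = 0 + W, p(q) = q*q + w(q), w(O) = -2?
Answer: 8836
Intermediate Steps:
p(q) = -2 + q² (p(q) = q*q - 2 = q² - 2 = -2 + q²)
g = 43 (g = 6*6 + (-2 + 3²) = 36 + (-2 + 9) = 36 + 7 = 43)
K(b, W) = W
(Y + K(1, g))² = (51 + 43)² = 94² = 8836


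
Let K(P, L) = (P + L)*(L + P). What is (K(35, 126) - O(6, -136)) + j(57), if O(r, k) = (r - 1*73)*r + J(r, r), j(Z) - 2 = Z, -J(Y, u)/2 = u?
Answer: 26394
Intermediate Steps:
K(P, L) = (L + P)² (K(P, L) = (L + P)*(L + P) = (L + P)²)
J(Y, u) = -2*u
j(Z) = 2 + Z
O(r, k) = -2*r + r*(-73 + r) (O(r, k) = (r - 1*73)*r - 2*r = (r - 73)*r - 2*r = (-73 + r)*r - 2*r = r*(-73 + r) - 2*r = -2*r + r*(-73 + r))
(K(35, 126) - O(6, -136)) + j(57) = ((126 + 35)² - 6*(-75 + 6)) + (2 + 57) = (161² - 6*(-69)) + 59 = (25921 - 1*(-414)) + 59 = (25921 + 414) + 59 = 26335 + 59 = 26394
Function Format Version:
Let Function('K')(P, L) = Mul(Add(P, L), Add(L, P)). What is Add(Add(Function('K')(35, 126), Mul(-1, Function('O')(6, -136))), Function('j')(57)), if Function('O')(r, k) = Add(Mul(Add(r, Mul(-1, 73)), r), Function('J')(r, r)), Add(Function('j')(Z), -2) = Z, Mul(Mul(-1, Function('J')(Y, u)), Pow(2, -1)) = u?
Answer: 26394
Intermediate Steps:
Function('K')(P, L) = Pow(Add(L, P), 2) (Function('K')(P, L) = Mul(Add(L, P), Add(L, P)) = Pow(Add(L, P), 2))
Function('J')(Y, u) = Mul(-2, u)
Function('j')(Z) = Add(2, Z)
Function('O')(r, k) = Add(Mul(-2, r), Mul(r, Add(-73, r))) (Function('O')(r, k) = Add(Mul(Add(r, Mul(-1, 73)), r), Mul(-2, r)) = Add(Mul(Add(r, -73), r), Mul(-2, r)) = Add(Mul(Add(-73, r), r), Mul(-2, r)) = Add(Mul(r, Add(-73, r)), Mul(-2, r)) = Add(Mul(-2, r), Mul(r, Add(-73, r))))
Add(Add(Function('K')(35, 126), Mul(-1, Function('O')(6, -136))), Function('j')(57)) = Add(Add(Pow(Add(126, 35), 2), Mul(-1, Mul(6, Add(-75, 6)))), Add(2, 57)) = Add(Add(Pow(161, 2), Mul(-1, Mul(6, -69))), 59) = Add(Add(25921, Mul(-1, -414)), 59) = Add(Add(25921, 414), 59) = Add(26335, 59) = 26394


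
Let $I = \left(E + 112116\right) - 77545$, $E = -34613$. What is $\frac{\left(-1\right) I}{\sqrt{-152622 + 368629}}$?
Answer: $\frac{42 \sqrt{216007}}{216007} \approx 0.090368$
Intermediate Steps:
$I = -42$ ($I = \left(-34613 + 112116\right) - 77545 = 77503 - 77545 = -42$)
$\frac{\left(-1\right) I}{\sqrt{-152622 + 368629}} = \frac{\left(-1\right) \left(-42\right)}{\sqrt{-152622 + 368629}} = \frac{42}{\sqrt{216007}} = 42 \frac{\sqrt{216007}}{216007} = \frac{42 \sqrt{216007}}{216007}$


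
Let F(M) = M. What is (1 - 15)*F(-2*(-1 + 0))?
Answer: -28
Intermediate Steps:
(1 - 15)*F(-2*(-1 + 0)) = (1 - 15)*(-2*(-1 + 0)) = -(-28)*(-1) = -14*2 = -28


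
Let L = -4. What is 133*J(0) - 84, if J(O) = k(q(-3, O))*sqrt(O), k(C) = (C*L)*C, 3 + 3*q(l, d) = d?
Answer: -84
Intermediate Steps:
q(l, d) = -1 + d/3
k(C) = -4*C**2 (k(C) = (C*(-4))*C = (-4*C)*C = -4*C**2)
J(O) = -4*sqrt(O)*(-1 + O/3)**2 (J(O) = (-4*(-1 + O/3)**2)*sqrt(O) = -4*sqrt(O)*(-1 + O/3)**2)
133*J(0) - 84 = 133*(-4*sqrt(0)*(-3 + 0)**2/9) - 84 = 133*(-4/9*0*(-3)**2) - 84 = 133*(-4/9*0*9) - 84 = 133*0 - 84 = 0 - 84 = -84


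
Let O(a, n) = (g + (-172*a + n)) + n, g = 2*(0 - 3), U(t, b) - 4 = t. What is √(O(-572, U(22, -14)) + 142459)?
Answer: √240889 ≈ 490.80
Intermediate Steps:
U(t, b) = 4 + t
g = -6 (g = 2*(-3) = -6)
O(a, n) = -6 - 172*a + 2*n (O(a, n) = (-6 + (-172*a + n)) + n = (-6 + (n - 172*a)) + n = (-6 + n - 172*a) + n = -6 - 172*a + 2*n)
√(O(-572, U(22, -14)) + 142459) = √((-6 - 172*(-572) + 2*(4 + 22)) + 142459) = √((-6 + 98384 + 2*26) + 142459) = √((-6 + 98384 + 52) + 142459) = √(98430 + 142459) = √240889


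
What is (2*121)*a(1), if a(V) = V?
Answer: 242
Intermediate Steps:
(2*121)*a(1) = (2*121)*1 = 242*1 = 242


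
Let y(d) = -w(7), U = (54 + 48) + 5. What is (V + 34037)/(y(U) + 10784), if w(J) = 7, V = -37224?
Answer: -3187/10777 ≈ -0.29572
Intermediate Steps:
U = 107 (U = 102 + 5 = 107)
y(d) = -7 (y(d) = -1*7 = -7)
(V + 34037)/(y(U) + 10784) = (-37224 + 34037)/(-7 + 10784) = -3187/10777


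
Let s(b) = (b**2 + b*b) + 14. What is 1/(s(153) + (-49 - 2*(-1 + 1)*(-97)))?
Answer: 1/46783 ≈ 2.1375e-5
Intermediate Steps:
s(b) = 14 + 2*b**2 (s(b) = (b**2 + b**2) + 14 = 2*b**2 + 14 = 14 + 2*b**2)
1/(s(153) + (-49 - 2*(-1 + 1)*(-97))) = 1/((14 + 2*153**2) + (-49 - 2*(-1 + 1)*(-97))) = 1/((14 + 2*23409) + (-49 - 2*0*(-97))) = 1/((14 + 46818) + (-49 + 0*(-97))) = 1/(46832 + (-49 + 0)) = 1/(46832 - 49) = 1/46783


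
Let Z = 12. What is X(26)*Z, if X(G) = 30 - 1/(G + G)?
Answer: 4677/13 ≈ 359.77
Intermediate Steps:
X(G) = 30 - 1/(2*G)
X(26)*Z = (30 - ½/26)*12 = (30 - ½*1/26)*12 = (30 - 1/52)*12 = (1559/52)*12 = 4677/13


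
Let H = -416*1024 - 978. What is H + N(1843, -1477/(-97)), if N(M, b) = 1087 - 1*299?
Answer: -426174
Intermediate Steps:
N(M, b) = 788 (N(M, b) = 1087 - 299 = 788)
H = -426962 (H = -425984 - 978 = -426962)
H + N(1843, -1477/(-97)) = -426962 + 788 = -426174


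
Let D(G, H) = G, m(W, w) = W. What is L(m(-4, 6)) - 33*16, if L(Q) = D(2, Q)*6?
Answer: -516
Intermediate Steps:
L(Q) = 12 (L(Q) = 2*6 = 12)
L(m(-4, 6)) - 33*16 = 12 - 33*16 = 12 - 528 = -516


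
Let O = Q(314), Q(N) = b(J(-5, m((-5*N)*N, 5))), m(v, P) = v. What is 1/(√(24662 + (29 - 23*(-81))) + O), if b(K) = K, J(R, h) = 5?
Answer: -5/26529 + √26554/26529 ≈ 0.0059540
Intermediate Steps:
Q(N) = 5
O = 5
1/(√(24662 + (29 - 23*(-81))) + O) = 1/(√(24662 + (29 - 23*(-81))) + 5) = 1/(√(24662 + (29 + 1863)) + 5) = 1/(√(24662 + 1892) + 5) = 1/(√26554 + 5) = 1/(5 + √26554)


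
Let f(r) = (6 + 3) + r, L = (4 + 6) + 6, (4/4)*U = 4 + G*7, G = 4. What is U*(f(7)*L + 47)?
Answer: 9696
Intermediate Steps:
U = 32 (U = 4 + 4*7 = 4 + 28 = 32)
L = 16 (L = 10 + 6 = 16)
f(r) = 9 + r
U*(f(7)*L + 47) = 32*((9 + 7)*16 + 47) = 32*(16*16 + 47) = 32*(256 + 47) = 32*303 = 9696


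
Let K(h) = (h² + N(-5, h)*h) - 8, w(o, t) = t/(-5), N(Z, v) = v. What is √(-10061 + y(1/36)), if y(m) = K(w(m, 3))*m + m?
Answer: I*√9055057/30 ≈ 100.31*I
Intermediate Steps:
w(o, t) = -t/5 (w(o, t) = t*(-⅕) = -t/5)
K(h) = -8 + 2*h² (K(h) = (h² + h*h) - 8 = (h² + h²) - 8 = 2*h² - 8 = -8 + 2*h²)
y(m) = -157*m/25 (y(m) = (-8 + 2*(-⅕*3)²)*m + m = (-8 + 2*(-⅗)²)*m + m = (-8 + 2*(9/25))*m + m = (-8 + 18/25)*m + m = -182*m/25 + m = -157*m/25)
√(-10061 + y(1/36)) = √(-10061 - 157/25/36) = √(-10061 - 157/25*1/36) = √(-10061 - 157/900) = √(-9055057/900) = I*√9055057/30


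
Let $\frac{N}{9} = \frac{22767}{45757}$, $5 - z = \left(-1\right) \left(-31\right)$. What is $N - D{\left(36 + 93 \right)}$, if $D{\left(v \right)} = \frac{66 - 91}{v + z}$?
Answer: $\frac{22248934}{4712971} \approx 4.7208$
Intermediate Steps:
$z = -26$ ($z = 5 - \left(-1\right) \left(-31\right) = 5 - 31 = -26$)
$N = \frac{204903}{45757}$ ($N = 9 \cdot \frac{22767}{45757} = \frac{204903}{45757} \approx 4.4781$)
$D{\left(v \right)} = - \frac{25}{-26 + v}$ ($D{\left(v \right)} = \frac{66 - 91}{v - 26} = - \frac{25}{-26 + v}$)
$N - D{\left(36 + 93 \right)} = \frac{204903}{45757} - - \frac{25}{-26 + \left(36 + 93\right)} = \frac{204903}{45757} - - \frac{25}{-26 + 129} = \frac{204903}{45757} - - \frac{25}{103} = \frac{204903}{45757} + \frac{25}{103} = \frac{22248934}{4712971}$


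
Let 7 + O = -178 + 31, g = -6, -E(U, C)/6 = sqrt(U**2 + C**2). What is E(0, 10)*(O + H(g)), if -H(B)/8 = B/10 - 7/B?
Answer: 9512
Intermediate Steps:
E(U, C) = -6*sqrt(C**2 + U**2) (E(U, C) = -6*sqrt(U**2 + C**2) = -6*sqrt(C**2 + U**2))
H(B) = 56/B - 4*B/5 (H(B) = -8*(B/10 - 7/B) = -8*(-7/B + B/10) = 56/B - 4*B/5)
O = -154 (O = -7 + (-178 + 31) = -7 - 147 = -154)
E(0, 10)*(O + H(g)) = (-6*sqrt(10**2 + 0**2))*(-154 + (56/(-6) - 4/5*(-6))) = (-6*sqrt(100 + 0))*(-154 + (56*(-1/6) + 24/5)) = (-6*sqrt(100))*(-154 + (-28/3 + 24/5)) = (-6*10)*(-154 - 68/15) = -60*(-2378/15) = 9512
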